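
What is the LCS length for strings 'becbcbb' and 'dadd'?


DP table for LCS of 'becbcbb' and 'dadd':
       d  a  d  d
    0  0  0  0  0
  b 0  0  0  0  0
  e 0  0  0  0  0
  c 0  0  0  0  0
  b 0  0  0  0  0
  c 0  0  0  0  0
  b 0  0  0  0  0
  b 0  0  0  0  0
LCS length = 0

0


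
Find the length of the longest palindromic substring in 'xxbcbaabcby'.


Scanning 'xxbcbaabcby' for palindromic substrings.
Substring at positions 2-9: 'bcbaabcb'.
Check: reverse('bcbaabcb') = 'bcbaabcb' -> palindrome confirmed.
Neighbouring characters ('x' / 'y') break symmetry, so it cannot extend further.
No longer palindromic substring exists; longest length = 8

8


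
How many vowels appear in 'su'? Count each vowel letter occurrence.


Scanning each character of 'su':
  Position 1: 's' -> consonant (running count: 0)
  Position 2: 'u' -> vowel (running count: 1)
Total vowels: 1

1


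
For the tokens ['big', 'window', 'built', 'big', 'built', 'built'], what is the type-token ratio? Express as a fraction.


Tokens: 6
Unique types: ('big', 'built', 'window') = 3
TTR = 3/6
Simplify: divide both by 3 -> 1/2
TTR = 1/2

1/2


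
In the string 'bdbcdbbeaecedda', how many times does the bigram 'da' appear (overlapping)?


Scanning 'bdbcdbbeaecedda' for bigram 'da':
  Position 0: 'bd' -> no
  Position 1: 'db' -> no
  Position 2: 'bc' -> no
  Position 3: 'cd' -> no
  Position 4: 'db' -> no
  Position 5: 'bb' -> no
  Position 6: 'be' -> no
  Position 7: 'ea' -> no
  Position 8: 'ae' -> no
  Position 9: 'ec' -> no
  Position 10: 'ce' -> no
  Position 11: 'ed' -> no
  Position 12: 'dd' -> no
  Position 13: 'da' -> MATCH
Total matches: 1

1


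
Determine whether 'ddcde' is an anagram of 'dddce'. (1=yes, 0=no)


Sort characters of 'ddcde': 'cddde'
Sort characters of 'dddce': 'cddde'
Sorted forms match -> they ARE anagrams
Result: 1

1


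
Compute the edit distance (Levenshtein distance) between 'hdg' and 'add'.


Building DP table for s1='hdg' (len 3) and s2='add' (len 3):
       a  d  d
    0  1  2  3
  h 1  1  2  3
  d 2  2  1  2
  g 3  3  2  2
Edit distance = dp[3][3] = 2

2


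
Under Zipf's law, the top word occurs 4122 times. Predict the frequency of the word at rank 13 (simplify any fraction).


Zipf's law: freq(rank) = f1 / rank
f1 = 4122, rank = 13
freq = 4122 / 13
GCD(4122, 13) = 1
Simplified: 4122/13

4122/13


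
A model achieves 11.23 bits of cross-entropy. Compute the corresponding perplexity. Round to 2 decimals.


Perplexity formula: PP = 2^H
H = 11.23
PP = 2^11.23
Decompose: 2^11.23 = 2^11 * 2^0.23
2^11 = 2048, 2^0.23 ~ 1.1728349
PP ~ 2048 * 1.1728349 = 2401.9658752
Rounded to 2 decimals: 2401.97

2401.97


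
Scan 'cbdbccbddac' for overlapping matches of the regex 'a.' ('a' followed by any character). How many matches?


Pattern: a. means 'a' followed by any character.
Scanning 'cbdbccbddac' position-by-position:
  Pos 0: window 'cb' -> no
  Pos 1: window 'bd' -> no
  Pos 2: window 'db' -> no
  Pos 3: window 'bc' -> no
  Pos 4: window 'cc' -> no
  Pos 5: window 'cb' -> no
  Pos 6: window 'bd' -> no
  Pos 7: window 'dd' -> no
  Pos 8: window 'da' -> no
  Pos 9: window 'ac' -> MATCH
  Pos 10: window 'c' -> no
Total matches: 1

1


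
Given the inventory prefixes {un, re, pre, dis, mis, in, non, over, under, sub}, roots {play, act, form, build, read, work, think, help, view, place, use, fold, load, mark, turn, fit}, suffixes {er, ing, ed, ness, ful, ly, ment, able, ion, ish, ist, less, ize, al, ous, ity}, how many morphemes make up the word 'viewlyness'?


Segmenting 'viewlyness' against the inventory:
  'view' -> root (morpheme 1)
  'ly' -> suffix (morpheme 2)
  'ness' -> suffix (morpheme 3)
Total morphemes: 3

3


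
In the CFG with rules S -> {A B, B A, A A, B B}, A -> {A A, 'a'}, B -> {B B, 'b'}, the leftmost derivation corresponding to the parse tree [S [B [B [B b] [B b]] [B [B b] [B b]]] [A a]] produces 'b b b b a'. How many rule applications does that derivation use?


Every bracketed nonterminal node [X ...] in the tree is produced by exactly one rule application.
Reading the tree off as a leftmost derivation:
  Step 1: S  =>  B A   (applied S -> B A)
  Step 2: B A  =>  B B A   (applied B -> B B)
  Step 3: B B A  =>  B B B A   (applied B -> B B)
  Step 4: B B B A  =>  b B B A   (applied B -> b)
  Step 5: b B B A  =>  b b B A   (applied B -> b)
  Step 6: b b B A  =>  b b B B A   (applied B -> B B)
  Step 7: b b B B A  =>  b b b B A   (applied B -> b)
  Step 8: b b b B A  =>  b b b b A   (applied B -> b)
  Step 9: b b b b A  =>  b b b b a   (applied A -> a)
Final yield: b b b b a
Total rewrite steps: 9

9


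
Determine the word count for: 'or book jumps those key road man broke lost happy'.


Counting words by splitting on spaces:
  Word 1: 'or'
  Word 2: 'book'
  Word 3: 'jumps'
  Word 4: 'those'
  Word 5: 'key'
  Word 6: 'road'
  Word 7: 'man'
  Word 8: 'broke'
  Word 9: 'lost'
  Word 10: 'happy'
Total words: 10

10


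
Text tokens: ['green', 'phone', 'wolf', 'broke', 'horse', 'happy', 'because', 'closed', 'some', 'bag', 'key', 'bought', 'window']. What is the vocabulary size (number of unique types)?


Listing all tokens and tracking unique types:
  Token 1: 'green' -> NEW (unique so far: 1)
  Token 2: 'phone' -> NEW (unique so far: 2)
  Token 3: 'wolf' -> NEW (unique so far: 3)
  Token 4: 'broke' -> NEW (unique so far: 4)
  Token 5: 'horse' -> NEW (unique so far: 5)
  Token 6: 'happy' -> NEW (unique so far: 6)
  Token 7: 'because' -> NEW (unique so far: 7)
  Token 8: 'closed' -> NEW (unique so far: 8)
  Token 9: 'some' -> NEW (unique so far: 9)
  Token 10: 'bag' -> NEW (unique so far: 10)
  Token 11: 'key' -> NEW (unique so far: 11)
  Token 12: 'bought' -> NEW (unique so far: 12)
  Token 13: 'window' -> NEW (unique so far: 13)
Unique types: ('bag', 'because', 'bought', 'broke', 'closed', 'green', 'happy', 'horse', 'key', 'phone', 'some', 'window', 'wolf')
Vocabulary size: 13

13


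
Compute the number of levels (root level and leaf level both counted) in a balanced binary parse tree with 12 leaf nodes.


In a balanced binary tree with n leaves the deepest leaf is ceil(log2(n)) edges below the root,
so counting node levels inclusive of root and leaves gives ceil(log2(n)) + 1 levels.
log2(12) = 3.5850
ceil(3.5850) = 4
levels = 4 + 1 = 5

5


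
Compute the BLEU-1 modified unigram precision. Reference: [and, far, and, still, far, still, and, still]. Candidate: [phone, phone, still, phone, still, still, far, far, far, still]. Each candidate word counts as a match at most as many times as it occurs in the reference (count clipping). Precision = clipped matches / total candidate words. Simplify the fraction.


Reference word counts: {'and': 3, 'far': 2, 'still': 3}
Checking each candidate word (with clipping):
  'phone' -> not in reference -> no match (matches: 0)
  'phone' -> not in reference -> no match (matches: 0)
  'still' -> in reference (ref count 3, used 1/3) -> match (matches: 1)
  'phone' -> not in reference -> no match (matches: 1)
  'still' -> in reference (ref count 3, used 2/3) -> match (matches: 2)
  'still' -> in reference (ref count 3, used 3/3) -> match (matches: 3)
  'far' -> in reference (ref count 2, used 1/2) -> match (matches: 4)
  'far' -> in reference (ref count 2, used 2/2) -> match (matches: 5)
  'far' -> ref count 2 already used up (2/2) -> clipped, no match (matches: 5)
  'still' -> ref count 3 already used up (3/3) -> clipped, no match (matches: 5)
Clipped matches: 5, Candidate length: 10
Precision = 5/10 = 1/2

1/2


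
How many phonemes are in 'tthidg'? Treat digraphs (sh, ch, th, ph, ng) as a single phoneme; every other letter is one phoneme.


Parsing 'tthidg' greedily, digraphs first:
  't' -> consonant phoneme (phonemes so far: 1)
  'th' -> digraph (1 consonant phoneme) (phonemes so far: 2)
  'i' -> vowel phoneme (phonemes so far: 3)
  'd' -> consonant phoneme (phonemes so far: 4)
  'g' -> consonant phoneme (phonemes so far: 5)
Total phonemes: 5

5


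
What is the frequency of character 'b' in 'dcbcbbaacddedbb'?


Scanning 'dcbcbbaacddedbb' for 'b':
  Position 2: 'b' -> MATCH (count: 1)
  Position 4: 'b' -> MATCH (count: 2)
  Position 5: 'b' -> MATCH (count: 3)
  Position 13: 'b' -> MATCH (count: 4)
  Position 14: 'b' -> MATCH (count: 5)
Total occurrences of 'b': 5

5


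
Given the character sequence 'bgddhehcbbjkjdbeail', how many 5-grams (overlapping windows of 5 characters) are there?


String 'bgddhehcbbjkjdbeail' has length L = 19.
Number of overlapping n-grams = L - n + 1
Substituting: 19 - 5 + 1 = 15

15


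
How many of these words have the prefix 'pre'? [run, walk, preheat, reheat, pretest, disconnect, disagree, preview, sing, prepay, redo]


Checking each word for prefix 'pre':
  'run' -> no (count: 0)
  'walk' -> no (count: 0)
  'preheat' -> YES, starts with 'pre' (count: 1)
  'reheat' -> no (count: 1)
  'pretest' -> YES, starts with 'pre' (count: 2)
  'disconnect' -> no (count: 2)
  'disagree' -> no (count: 2)
  'preview' -> YES, starts with 'pre' (count: 3)
  'sing' -> no (count: 3)
  'prepay' -> YES, starts with 'pre' (count: 4)
  'redo' -> no (count: 4)
Total with prefix 'pre': 4

4


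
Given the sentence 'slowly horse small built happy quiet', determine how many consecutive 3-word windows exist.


Word trigrams from [6] words:
  Trigram 1: (slowly horse small)
  Trigram 2: (horse small built)
  Trigram 3: (small built happy)
  Trigram 4: (built happy quiet)
Total word trigrams: 6 - 2 = 4

4


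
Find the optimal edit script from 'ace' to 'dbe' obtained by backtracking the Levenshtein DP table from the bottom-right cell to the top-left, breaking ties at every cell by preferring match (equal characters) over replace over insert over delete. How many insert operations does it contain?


Edit distance = 2. Backtracking from cell (3, 3) with preference match > replace > insert > delete,
then listing the resulting alignment 'ace' -> 'dbe' left to right:
  Step 1: replace a->d
  Step 2: replace c->b
  Step 3: keep 'e'
Total insertions: 0

0


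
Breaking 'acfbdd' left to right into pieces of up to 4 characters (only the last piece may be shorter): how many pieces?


'acfbdd' has 6 characters.
Chunking with max size 4:
  Chunk 1: 'acfb' (positions 0-3)
  Chunk 2: 'dd' (positions 4-5)
Total chunks: ceil(6 / 4) = 2

2


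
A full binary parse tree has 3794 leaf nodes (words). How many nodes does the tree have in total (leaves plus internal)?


Leaf nodes (terminals): 3794
Internal nodes = n - 1 = 3794 - 1 = 3793
Total = leaves + internal = 3794 + 3793 = 7587

7587


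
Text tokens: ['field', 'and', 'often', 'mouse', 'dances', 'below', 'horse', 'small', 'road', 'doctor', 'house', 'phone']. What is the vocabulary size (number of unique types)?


Listing all tokens and tracking unique types:
  Token 1: 'field' -> NEW (unique so far: 1)
  Token 2: 'and' -> NEW (unique so far: 2)
  Token 3: 'often' -> NEW (unique so far: 3)
  Token 4: 'mouse' -> NEW (unique so far: 4)
  Token 5: 'dances' -> NEW (unique so far: 5)
  Token 6: 'below' -> NEW (unique so far: 6)
  Token 7: 'horse' -> NEW (unique so far: 7)
  Token 8: 'small' -> NEW (unique so far: 8)
  Token 9: 'road' -> NEW (unique so far: 9)
  Token 10: 'doctor' -> NEW (unique so far: 10)
  Token 11: 'house' -> NEW (unique so far: 11)
  Token 12: 'phone' -> NEW (unique so far: 12)
Unique types: ('and', 'below', 'dances', 'doctor', 'field', 'horse', 'house', 'mouse', 'often', 'phone', 'road', 'small')
Vocabulary size: 12

12


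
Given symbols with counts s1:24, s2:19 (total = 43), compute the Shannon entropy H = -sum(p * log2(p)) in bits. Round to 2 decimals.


Computing entropy H = -sum(p_i * log2(p_i)):
  s1: p = 24/43 = 0.5581, -p*log2(p) = 0.4696
  s2: p = 19/43 = 0.4419, -p*log2(p) = 0.5207
H = sum of terms = 0.9903
Rounded to 2 decimals: 0.99

0.99


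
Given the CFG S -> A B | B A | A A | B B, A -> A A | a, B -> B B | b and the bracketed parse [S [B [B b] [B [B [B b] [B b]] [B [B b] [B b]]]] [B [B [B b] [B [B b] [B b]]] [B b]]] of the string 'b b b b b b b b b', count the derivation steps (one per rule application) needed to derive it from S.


Every bracketed nonterminal node [X ...] in the tree is produced by exactly one rule application.
Reading the tree off as a leftmost derivation:
  Step 1: S  =>  B B   (applied S -> B B)
  Step 2: B B  =>  B B B   (applied B -> B B)
  Step 3: B B B  =>  b B B   (applied B -> b)
  Step 4: b B B  =>  b B B B   (applied B -> B B)
  Step 5: b B B B  =>  b B B B B   (applied B -> B B)
  Step 6: b B B B B  =>  b b B B B   (applied B -> b)
  Step 7: b b B B B  =>  b b b B B   (applied B -> b)
  Step 8: b b b B B  =>  b b b B B B   (applied B -> B B)
  Step 9: b b b B B B  =>  b b b b B B   (applied B -> b)
  Step 10: b b b b B B  =>  b b b b b B   (applied B -> b)
  Step 11: b b b b b B  =>  b b b b b B B   (applied B -> B B)
  Step 12: b b b b b B B  =>  b b b b b B B B   (applied B -> B B)
  Step 13: b b b b b B B B  =>  b b b b b b B B   (applied B -> b)
  Step 14: b b b b b b B B  =>  b b b b b b B B B   (applied B -> B B)
  Step 15: b b b b b b B B B  =>  b b b b b b b B B   (applied B -> b)
  Step 16: b b b b b b b B B  =>  b b b b b b b b B   (applied B -> b)
  Step 17: b b b b b b b b B  =>  b b b b b b b b b   (applied B -> b)
Final yield: b b b b b b b b b
Total rewrite steps: 17

17


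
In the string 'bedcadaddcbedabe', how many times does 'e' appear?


Scanning 'bedcadaddcbedabe' for 'e':
  Position 1: 'e' -> MATCH (count: 1)
  Position 11: 'e' -> MATCH (count: 2)
  Position 15: 'e' -> MATCH (count: 3)
Total occurrences of 'e': 3

3


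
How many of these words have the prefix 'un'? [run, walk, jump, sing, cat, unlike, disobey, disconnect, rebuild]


Checking each word for prefix 'un':
  'run' -> no (count: 0)
  'walk' -> no (count: 0)
  'jump' -> no (count: 0)
  'sing' -> no (count: 0)
  'cat' -> no (count: 0)
  'unlike' -> YES, starts with 'un' (count: 1)
  'disobey' -> no (count: 1)
  'disconnect' -> no (count: 1)
  'rebuild' -> no (count: 1)
Total with prefix 'un': 1

1


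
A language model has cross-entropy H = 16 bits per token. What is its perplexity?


Perplexity formula: PP = 2^H
H = 16
PP = 2^16
PP = 2^16 = 65536

65536


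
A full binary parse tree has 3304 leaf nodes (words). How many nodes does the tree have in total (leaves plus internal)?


Leaf nodes (terminals): 3304
Internal nodes = n - 1 = 3304 - 1 = 3303
Total = leaves + internal = 3304 + 3303 = 6607

6607


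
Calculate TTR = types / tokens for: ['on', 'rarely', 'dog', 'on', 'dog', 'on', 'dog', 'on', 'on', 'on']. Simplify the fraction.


Tokens: 10
Unique types: ('dog', 'on', 'rarely') = 3
TTR = 3/10
Already in lowest terms.

3/10


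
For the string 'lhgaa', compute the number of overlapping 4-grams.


String 'lhgaa' has length L = 5.
Number of overlapping n-grams = L - n + 1
Substituting: 5 - 4 + 1 = 2

2


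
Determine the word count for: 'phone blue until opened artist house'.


Counting words by splitting on spaces:
  Word 1: 'phone'
  Word 2: 'blue'
  Word 3: 'until'
  Word 4: 'opened'
  Word 5: 'artist'
  Word 6: 'house'
Total words: 6

6


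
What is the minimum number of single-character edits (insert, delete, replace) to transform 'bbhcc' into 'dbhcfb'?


Building DP table for s1='bbhcc' (len 5) and s2='dbhcfb' (len 6):
       d  b  h  c  f  b
    0  1  2  3  4  5  6
  b 1  1  1  2  3  4  5
  b 2  2  1  2  3  4  4
  h 3  3  2  1  2  3  4
  c 4  4  3  2  1  2  3
  c 5  5  4  3  2  2  3
Edit distance = dp[5][6] = 3

3


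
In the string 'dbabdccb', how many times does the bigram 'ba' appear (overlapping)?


Scanning 'dbabdccb' for bigram 'ba':
  Position 0: 'db' -> no
  Position 1: 'ba' -> MATCH
  Position 2: 'ab' -> no
  Position 3: 'bd' -> no
  Position 4: 'dc' -> no
  Position 5: 'cc' -> no
  Position 6: 'cb' -> no
Total matches: 1

1


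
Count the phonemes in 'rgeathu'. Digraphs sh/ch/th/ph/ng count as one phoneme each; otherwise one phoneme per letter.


Parsing 'rgeathu' greedily, digraphs first:
  'r' -> consonant phoneme (phonemes so far: 1)
  'g' -> consonant phoneme (phonemes so far: 2)
  'e' -> vowel phoneme (phonemes so far: 3)
  'a' -> vowel phoneme (phonemes so far: 4)
  'th' -> digraph (1 consonant phoneme) (phonemes so far: 5)
  'u' -> vowel phoneme (phonemes so far: 6)
Total phonemes: 6

6


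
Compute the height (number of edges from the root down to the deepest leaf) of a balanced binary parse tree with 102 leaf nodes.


In a balanced binary tree with n leaves the deepest leaf is ceil(log2(n)) edges below the root.
log2(102) = 6.6724
ceil(6.6724) = 7
height (edges) = 7

7


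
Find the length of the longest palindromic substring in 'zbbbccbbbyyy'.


Scanning 'zbbbccbbbyyy' for palindromic substrings.
Substring at positions 1-8: 'bbbccbbb'.
Check: reverse('bbbccbbb') = 'bbbccbbb' -> palindrome confirmed.
Neighbouring characters ('z' / 'y') break symmetry, so it cannot extend further.
No longer palindromic substring exists; longest length = 8

8


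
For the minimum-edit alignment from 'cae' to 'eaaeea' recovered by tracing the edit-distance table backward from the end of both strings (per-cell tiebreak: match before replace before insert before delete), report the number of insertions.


Edit distance = 4. Backtracking from cell (3, 6) with preference match > replace > insert > delete,
then listing the resulting alignment 'cae' -> 'eaaeea' left to right:
  Step 1: insert 'e' [insertion #1]
  Step 2: replace c->a
  Step 3: keep 'a'
  Step 4: insert 'e' [insertion #2]
  Step 5: keep 'e'
  Step 6: insert 'a' [insertion #3]
Total insertions: 3

3


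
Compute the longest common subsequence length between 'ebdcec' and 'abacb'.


DP table for LCS of 'ebdcec' and 'abacb':
       a  b  a  c  b
    0  0  0  0  0  0
  e 0  0  0  0  0  0
  b 0  0  1  1  1  1
  d 0  0  1  1  1  1
  c 0  0  1  1  2  2
  e 0  0  1  1  2  2
  c 0  0  1  1  2  2
LCS: 'bc'
LCS length = 2

2


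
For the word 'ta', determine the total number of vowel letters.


Scanning each character of 'ta':
  Position 1: 't' -> consonant (running count: 0)
  Position 2: 'a' -> vowel (running count: 1)
Total vowels: 1

1


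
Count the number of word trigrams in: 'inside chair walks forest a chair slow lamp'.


Word trigrams from [8] words:
  Trigram 1: (inside chair walks)
  Trigram 2: (chair walks forest)
  Trigram 3: (walks forest a)
  Trigram 4: (forest a chair)
  Trigram 5: (a chair slow)
  Trigram 6: (chair slow lamp)
Total word trigrams: 8 - 2 = 6

6


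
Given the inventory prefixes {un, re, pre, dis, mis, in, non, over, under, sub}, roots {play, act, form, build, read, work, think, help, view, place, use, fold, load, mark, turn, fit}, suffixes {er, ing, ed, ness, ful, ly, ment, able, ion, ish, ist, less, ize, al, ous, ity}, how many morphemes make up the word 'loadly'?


Segmenting 'loadly' against the inventory:
  'load' -> root (morpheme 1)
  'ly' -> suffix (morpheme 2)
Total morphemes: 2

2


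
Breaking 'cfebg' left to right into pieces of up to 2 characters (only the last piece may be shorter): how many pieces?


'cfebg' has 5 characters.
Chunking with max size 2:
  Chunk 1: 'cf' (positions 0-1)
  Chunk 2: 'eb' (positions 2-3)
  Chunk 3: 'g' (positions 4-4)
Total chunks: ceil(5 / 2) = 3

3


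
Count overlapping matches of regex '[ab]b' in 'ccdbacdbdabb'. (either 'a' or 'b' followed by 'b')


Pattern: [ab]b means either 'a' or 'b' followed by 'b'.
Scanning 'ccdbacdbdabb' position-by-position:
  Pos 0: window 'cc' -> no
  Pos 1: window 'cd' -> no
  Pos 2: window 'db' -> no
  Pos 3: window 'ba' -> no
  Pos 4: window 'ac' -> no
  Pos 5: window 'cd' -> no
  Pos 6: window 'db' -> no
  Pos 7: window 'bd' -> no
  Pos 8: window 'da' -> no
  Pos 9: window 'ab' -> MATCH
  Pos 10: window 'bb' -> MATCH
  Pos 11: window 'b' -> no
Total matches: 2

2


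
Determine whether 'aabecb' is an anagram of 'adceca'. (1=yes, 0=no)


Sort characters of 'aabecb': 'aabbce'
Sort characters of 'adceca': 'aaccde'
Sorted forms differ -> they are NOT anagrams
Result: 0

0


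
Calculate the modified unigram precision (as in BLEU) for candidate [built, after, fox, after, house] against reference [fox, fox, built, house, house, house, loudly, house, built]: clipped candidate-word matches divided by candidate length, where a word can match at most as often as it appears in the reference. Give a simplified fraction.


Reference word counts: {'built': 2, 'fox': 2, 'house': 4, 'loudly': 1}
Checking each candidate word (with clipping):
  'built' -> in reference (ref count 2, used 1/2) -> match (matches: 1)
  'after' -> not in reference -> no match (matches: 1)
  'fox' -> in reference (ref count 2, used 1/2) -> match (matches: 2)
  'after' -> not in reference -> no match (matches: 2)
  'house' -> in reference (ref count 4, used 1/4) -> match (matches: 3)
Clipped matches: 3, Candidate length: 5
Precision = 3/5

3/5


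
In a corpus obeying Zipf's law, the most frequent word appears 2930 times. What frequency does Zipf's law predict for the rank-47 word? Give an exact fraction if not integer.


Zipf's law: freq(rank) = f1 / rank
f1 = 2930, rank = 47
freq = 2930 / 47
GCD(2930, 47) = 1
Simplified: 2930/47

2930/47


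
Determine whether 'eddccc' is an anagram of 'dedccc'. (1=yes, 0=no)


Sort characters of 'eddccc': 'cccdde'
Sort characters of 'dedccc': 'cccdde'
Sorted forms match -> they ARE anagrams
Result: 1

1


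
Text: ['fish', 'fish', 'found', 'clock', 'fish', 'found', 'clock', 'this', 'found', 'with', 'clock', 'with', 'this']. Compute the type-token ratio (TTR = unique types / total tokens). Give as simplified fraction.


Tokens: 13
Unique types: ('clock', 'fish', 'found', 'this', 'with') = 5
TTR = 5/13
Already in lowest terms.

5/13


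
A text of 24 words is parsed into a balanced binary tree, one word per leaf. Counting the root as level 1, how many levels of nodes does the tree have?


In a balanced binary tree with n leaves the deepest leaf is ceil(log2(n)) edges below the root,
so counting node levels inclusive of root and leaves gives ceil(log2(n)) + 1 levels.
log2(24) = 4.5850
ceil(4.5850) = 5
levels = 5 + 1 = 6

6


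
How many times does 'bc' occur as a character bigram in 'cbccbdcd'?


Scanning 'cbccbdcd' for bigram 'bc':
  Position 0: 'cb' -> no
  Position 1: 'bc' -> MATCH
  Position 2: 'cc' -> no
  Position 3: 'cb' -> no
  Position 4: 'bd' -> no
  Position 5: 'dc' -> no
  Position 6: 'cd' -> no
Total matches: 1

1


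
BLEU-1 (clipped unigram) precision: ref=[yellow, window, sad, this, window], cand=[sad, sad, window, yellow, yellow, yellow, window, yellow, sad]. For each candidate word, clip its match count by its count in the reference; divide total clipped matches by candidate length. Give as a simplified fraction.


Reference word counts: {'sad': 1, 'this': 1, 'window': 2, 'yellow': 1}
Checking each candidate word (with clipping):
  'sad' -> in reference (ref count 1, used 1/1) -> match (matches: 1)
  'sad' -> ref count 1 already used up (1/1) -> clipped, no match (matches: 1)
  'window' -> in reference (ref count 2, used 1/2) -> match (matches: 2)
  'yellow' -> in reference (ref count 1, used 1/1) -> match (matches: 3)
  'yellow' -> ref count 1 already used up (1/1) -> clipped, no match (matches: 3)
  'yellow' -> ref count 1 already used up (1/1) -> clipped, no match (matches: 3)
  'window' -> in reference (ref count 2, used 2/2) -> match (matches: 4)
  'yellow' -> ref count 1 already used up (1/1) -> clipped, no match (matches: 4)
  'sad' -> ref count 1 already used up (1/1) -> clipped, no match (matches: 4)
Clipped matches: 4, Candidate length: 9
Precision = 4/9

4/9


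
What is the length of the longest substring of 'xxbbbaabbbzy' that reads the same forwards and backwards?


Scanning 'xxbbbaabbbzy' for palindromic substrings.
Substring at positions 2-9: 'bbbaabbb'.
Check: reverse('bbbaabbb') = 'bbbaabbb' -> palindrome confirmed.
Neighbouring characters ('x' / 'z') break symmetry, so it cannot extend further.
No longer palindromic substring exists; longest length = 8

8


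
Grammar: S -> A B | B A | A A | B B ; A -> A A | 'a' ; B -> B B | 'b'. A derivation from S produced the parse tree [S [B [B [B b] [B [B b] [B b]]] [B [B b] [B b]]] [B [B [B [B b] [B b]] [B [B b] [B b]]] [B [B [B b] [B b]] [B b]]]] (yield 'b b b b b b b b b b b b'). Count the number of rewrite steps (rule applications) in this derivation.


Every bracketed nonterminal node [X ...] in the tree is produced by exactly one rule application.
Reading the tree off as a leftmost derivation:
  Step 1: S  =>  B B   (applied S -> B B)
  Step 2: B B  =>  B B B   (applied B -> B B)
  Step 3: B B B  =>  B B B B   (applied B -> B B)
  Step 4: B B B B  =>  b B B B   (applied B -> b)
  Step 5: b B B B  =>  b B B B B   (applied B -> B B)
  Step 6: b B B B B  =>  b b B B B   (applied B -> b)
  Step 7: b b B B B  =>  b b b B B   (applied B -> b)
  Step 8: b b b B B  =>  b b b B B B   (applied B -> B B)
  Step 9: b b b B B B  =>  b b b b B B   (applied B -> b)
  Step 10: b b b b B B  =>  b b b b b B   (applied B -> b)
  Step 11: b b b b b B  =>  b b b b b B B   (applied B -> B B)
  Step 12: b b b b b B B  =>  b b b b b B B B   (applied B -> B B)
  Step 13: b b b b b B B B  =>  b b b b b B B B B   (applied B -> B B)
  Step 14: b b b b b B B B B  =>  b b b b b b B B B   (applied B -> b)
  Step 15: b b b b b b B B B  =>  b b b b b b b B B   (applied B -> b)
  Step 16: b b b b b b b B B  =>  b b b b b b b B B B   (applied B -> B B)
  Step 17: b b b b b b b B B B  =>  b b b b b b b b B B   (applied B -> b)
  Step 18: b b b b b b b b B B  =>  b b b b b b b b b B   (applied B -> b)
  Step 19: b b b b b b b b b B  =>  b b b b b b b b b B B   (applied B -> B B)
  Step 20: b b b b b b b b b B B  =>  b b b b b b b b b B B B   (applied B -> B B)
  Step 21: b b b b b b b b b B B B  =>  b b b b b b b b b b B B   (applied B -> b)
  Step 22: b b b b b b b b b b B B  =>  b b b b b b b b b b b B   (applied B -> b)
  Step 23: b b b b b b b b b b b B  =>  b b b b b b b b b b b b   (applied B -> b)
Final yield: b b b b b b b b b b b b
Total rewrite steps: 23

23


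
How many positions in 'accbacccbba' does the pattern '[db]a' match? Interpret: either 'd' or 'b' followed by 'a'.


Pattern: [db]a means either 'd' or 'b' followed by 'a'.
Scanning 'accbacccbba' position-by-position:
  Pos 0: window 'ac' -> no
  Pos 1: window 'cc' -> no
  Pos 2: window 'cb' -> no
  Pos 3: window 'ba' -> MATCH
  Pos 4: window 'ac' -> no
  Pos 5: window 'cc' -> no
  Pos 6: window 'cc' -> no
  Pos 7: window 'cb' -> no
  Pos 8: window 'bb' -> no
  Pos 9: window 'ba' -> MATCH
  Pos 10: window 'a' -> no
Total matches: 2

2


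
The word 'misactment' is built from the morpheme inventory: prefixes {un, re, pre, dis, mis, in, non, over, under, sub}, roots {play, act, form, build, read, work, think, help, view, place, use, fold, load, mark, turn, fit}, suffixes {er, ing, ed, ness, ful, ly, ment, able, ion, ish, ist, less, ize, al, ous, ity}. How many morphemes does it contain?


Segmenting 'misactment' against the inventory:
  'mis' -> prefix (morpheme 1)
  'act' -> root (morpheme 2)
  'ment' -> suffix (morpheme 3)
Total morphemes: 3

3


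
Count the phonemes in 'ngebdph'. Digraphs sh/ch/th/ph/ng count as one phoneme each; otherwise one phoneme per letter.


Parsing 'ngebdph' greedily, digraphs first:
  'ng' -> digraph (1 consonant phoneme) (phonemes so far: 1)
  'e' -> vowel phoneme (phonemes so far: 2)
  'b' -> consonant phoneme (phonemes so far: 3)
  'd' -> consonant phoneme (phonemes so far: 4)
  'ph' -> digraph (1 consonant phoneme) (phonemes so far: 5)
Total phonemes: 5

5


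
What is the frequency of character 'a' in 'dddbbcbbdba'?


Scanning 'dddbbcbbdba' for 'a':
  Position 10: 'a' -> MATCH (count: 1)
Total occurrences of 'a': 1

1


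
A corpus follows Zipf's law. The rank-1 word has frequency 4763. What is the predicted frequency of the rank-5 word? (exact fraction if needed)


Zipf's law: freq(rank) = f1 / rank
f1 = 4763, rank = 5
freq = 4763 / 5
GCD(4763, 5) = 1
Simplified: 4763/5

4763/5


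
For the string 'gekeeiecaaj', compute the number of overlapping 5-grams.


String 'gekeeiecaaj' has length L = 11.
Number of overlapping n-grams = L - n + 1
Substituting: 11 - 5 + 1 = 7

7


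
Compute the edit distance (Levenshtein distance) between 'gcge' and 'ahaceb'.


Building DP table for s1='gcge' (len 4) and s2='ahaceb' (len 6):
       a  h  a  c  e  b
    0  1  2  3  4  5  6
  g 1  1  2  3  4  5  6
  c 2  2  2  3  3  4  5
  g 3  3  3  3  4  4  5
  e 4  4  4  4  4  4  5
Edit distance = dp[4][6] = 5

5


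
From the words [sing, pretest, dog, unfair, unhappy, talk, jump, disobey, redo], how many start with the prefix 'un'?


Checking each word for prefix 'un':
  'sing' -> no (count: 0)
  'pretest' -> no (count: 0)
  'dog' -> no (count: 0)
  'unfair' -> YES, starts with 'un' (count: 1)
  'unhappy' -> YES, starts with 'un' (count: 2)
  'talk' -> no (count: 2)
  'jump' -> no (count: 2)
  'disobey' -> no (count: 2)
  'redo' -> no (count: 2)
Total with prefix 'un': 2

2


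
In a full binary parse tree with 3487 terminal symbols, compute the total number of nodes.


Leaf nodes (terminals): 3487
Internal nodes = n - 1 = 3487 - 1 = 3486
Total = leaves + internal = 3487 + 3486 = 6973

6973


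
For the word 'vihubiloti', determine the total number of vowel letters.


Scanning each character of 'vihubiloti':
  Position 1: 'v' -> consonant (running count: 0)
  Position 2: 'i' -> vowel (running count: 1)
  Position 3: 'h' -> consonant (running count: 1)
  Position 4: 'u' -> vowel (running count: 2)
  Position 5: 'b' -> consonant (running count: 2)
  Position 6: 'i' -> vowel (running count: 3)
  Position 7: 'l' -> consonant (running count: 3)
  Position 8: 'o' -> vowel (running count: 4)
  Position 9: 't' -> consonant (running count: 4)
  Position 10: 'i' -> vowel (running count: 5)
Total vowels: 5

5


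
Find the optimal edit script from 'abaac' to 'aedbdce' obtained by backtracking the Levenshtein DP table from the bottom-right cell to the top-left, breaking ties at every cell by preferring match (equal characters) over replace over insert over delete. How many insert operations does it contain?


Edit distance = 5. Backtracking from cell (5, 7) with preference match > replace > insert > delete,
then listing the resulting alignment 'abaac' -> 'aedbdce' left to right:
  Step 1: keep 'a'
  Step 2: insert 'e' [insertion #1]
  Step 3: insert 'd' [insertion #2]
  Step 4: keep 'b'
  Step 5: replace a->d
  Step 6: replace a->c
  Step 7: replace c->e
Total insertions: 2

2


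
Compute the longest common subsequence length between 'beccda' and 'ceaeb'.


DP table for LCS of 'beccda' and 'ceaeb':
       c  e  a  e  b
    0  0  0  0  0  0
  b 0  0  0  0  0  1
  e 0  0  1  1  1  1
  c 0  1  1  1  1  1
  c 0  1  1  1  1  1
  d 0  1  1  1  1  1
  a 0  1  1  2  2  2
LCS: 'ea'
LCS length = 2

2


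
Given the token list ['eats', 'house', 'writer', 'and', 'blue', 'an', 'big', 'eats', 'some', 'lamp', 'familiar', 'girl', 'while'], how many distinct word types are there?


Listing all tokens and tracking unique types:
  Token 1: 'eats' -> NEW (unique so far: 1)
  Token 2: 'house' -> NEW (unique so far: 2)
  Token 3: 'writer' -> NEW (unique so far: 3)
  Token 4: 'and' -> NEW (unique so far: 4)
  Token 5: 'blue' -> NEW (unique so far: 5)
  Token 6: 'an' -> NEW (unique so far: 6)
  Token 7: 'big' -> NEW (unique so far: 7)
  Token 8: 'eats' -> duplicate (unique so far: 7)
  Token 9: 'some' -> NEW (unique so far: 8)
  Token 10: 'lamp' -> NEW (unique so far: 9)
  Token 11: 'familiar' -> NEW (unique so far: 10)
  Token 12: 'girl' -> NEW (unique so far: 11)
  Token 13: 'while' -> NEW (unique so far: 12)
Unique types: ('an', 'and', 'big', 'blue', 'eats', 'familiar', 'girl', 'house', 'lamp', 'some', 'while', 'writer')
Vocabulary size: 12

12


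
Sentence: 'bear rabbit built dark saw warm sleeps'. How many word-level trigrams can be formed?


Word trigrams from [7] words:
  Trigram 1: (bear rabbit built)
  Trigram 2: (rabbit built dark)
  Trigram 3: (built dark saw)
  Trigram 4: (dark saw warm)
  Trigram 5: (saw warm sleeps)
Total word trigrams: 7 - 2 = 5

5


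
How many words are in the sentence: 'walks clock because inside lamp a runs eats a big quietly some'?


Counting words by splitting on spaces:
  Word 1: 'walks'
  Word 2: 'clock'
  Word 3: 'because'
  Word 4: 'inside'
  Word 5: 'lamp'
  Word 6: 'a'
  Word 7: 'runs'
  Word 8: 'eats'
  Word 9: 'a'
  Word 10: 'big'
  Word 11: 'quietly'
  Word 12: 'some'
Total words: 12

12


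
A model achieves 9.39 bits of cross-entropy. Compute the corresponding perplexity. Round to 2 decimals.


Perplexity formula: PP = 2^H
H = 9.39
PP = 2^9.39
Decompose: 2^9.39 = 2^9 * 2^0.39
2^9 = 512, 2^0.39 ~ 1.3103934
PP ~ 512 * 1.3103934 = 670.9214208
Rounded to 2 decimals: 670.92

670.92


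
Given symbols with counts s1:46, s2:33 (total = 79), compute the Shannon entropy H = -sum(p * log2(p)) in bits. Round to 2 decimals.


Computing entropy H = -sum(p_i * log2(p_i)):
  s1: p = 46/79 = 0.5823, -p*log2(p) = 0.4543
  s2: p = 33/79 = 0.4177, -p*log2(p) = 0.5261
H = sum of terms = 0.9804
Rounded to 2 decimals: 0.98

0.98


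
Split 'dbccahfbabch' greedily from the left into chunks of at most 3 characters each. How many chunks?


'dbccahfbabch' has 12 characters.
Chunking with max size 3:
  Chunk 1: 'dbc' (positions 0-2)
  Chunk 2: 'cah' (positions 3-5)
  Chunk 3: 'fba' (positions 6-8)
  Chunk 4: 'bch' (positions 9-11)
Total chunks: ceil(12 / 3) = 4

4


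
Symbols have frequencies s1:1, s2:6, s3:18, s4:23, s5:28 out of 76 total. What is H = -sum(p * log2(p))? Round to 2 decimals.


Computing entropy H = -sum(p_i * log2(p_i)):
  s1: p = 1/76 = 0.0132, -p*log2(p) = 0.0822
  s2: p = 6/76 = 0.0789, -p*log2(p) = 0.2892
  s3: p = 18/76 = 0.2368, -p*log2(p) = 0.4922
  s4: p = 23/76 = 0.3026, -p*log2(p) = 0.5218
  s5: p = 28/76 = 0.3684, -p*log2(p) = 0.5307
H = sum of terms = 1.9161
Rounded to 2 decimals: 1.92

1.92


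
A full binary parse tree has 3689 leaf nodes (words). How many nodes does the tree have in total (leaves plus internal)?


Leaf nodes (terminals): 3689
Internal nodes = n - 1 = 3689 - 1 = 3688
Total = leaves + internal = 3689 + 3688 = 7377

7377


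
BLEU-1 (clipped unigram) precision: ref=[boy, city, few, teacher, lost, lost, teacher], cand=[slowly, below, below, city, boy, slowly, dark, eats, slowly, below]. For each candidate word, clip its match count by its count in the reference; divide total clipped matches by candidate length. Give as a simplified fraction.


Reference word counts: {'boy': 1, 'city': 1, 'few': 1, 'lost': 2, 'teacher': 2}
Checking each candidate word (with clipping):
  'slowly' -> not in reference -> no match (matches: 0)
  'below' -> not in reference -> no match (matches: 0)
  'below' -> not in reference -> no match (matches: 0)
  'city' -> in reference (ref count 1, used 1/1) -> match (matches: 1)
  'boy' -> in reference (ref count 1, used 1/1) -> match (matches: 2)
  'slowly' -> not in reference -> no match (matches: 2)
  'dark' -> not in reference -> no match (matches: 2)
  'eats' -> not in reference -> no match (matches: 2)
  'slowly' -> not in reference -> no match (matches: 2)
  'below' -> not in reference -> no match (matches: 2)
Clipped matches: 2, Candidate length: 10
Precision = 2/10 = 1/5

1/5


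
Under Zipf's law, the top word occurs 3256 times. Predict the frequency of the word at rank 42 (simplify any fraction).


Zipf's law: freq(rank) = f1 / rank
f1 = 3256, rank = 42
freq = 3256 / 42
GCD(3256, 42) = 2
Simplified: 1628/21

1628/21


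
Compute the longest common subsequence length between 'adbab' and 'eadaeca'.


DP table for LCS of 'adbab' and 'eadaeca':
       e  a  d  a  e  c  a
    0  0  0  0  0  0  0  0
  a 0  0  1  1  1  1  1  1
  d 0  0  1  2  2  2  2  2
  b 0  0  1  2  2  2  2  2
  a 0  0  1  2  3  3  3  3
  b 0  0  1  2  3  3  3  3
LCS: 'ada'
LCS length = 3

3


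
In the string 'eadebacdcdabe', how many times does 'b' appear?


Scanning 'eadebacdcdabe' for 'b':
  Position 4: 'b' -> MATCH (count: 1)
  Position 11: 'b' -> MATCH (count: 2)
Total occurrences of 'b': 2

2


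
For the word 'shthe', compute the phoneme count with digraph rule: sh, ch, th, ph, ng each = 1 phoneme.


Parsing 'shthe' greedily, digraphs first:
  'sh' -> digraph (1 consonant phoneme) (phonemes so far: 1)
  'th' -> digraph (1 consonant phoneme) (phonemes so far: 2)
  'e' -> vowel phoneme (phonemes so far: 3)
Total phonemes: 3

3


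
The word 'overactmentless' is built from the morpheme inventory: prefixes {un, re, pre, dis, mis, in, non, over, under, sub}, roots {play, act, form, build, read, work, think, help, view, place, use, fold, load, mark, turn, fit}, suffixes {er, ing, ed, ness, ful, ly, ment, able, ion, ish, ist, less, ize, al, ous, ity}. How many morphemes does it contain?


Segmenting 'overactmentless' against the inventory:
  'over' -> prefix (morpheme 1)
  'act' -> root (morpheme 2)
  'ment' -> suffix (morpheme 3)
  'less' -> suffix (morpheme 4)
Total morphemes: 4

4


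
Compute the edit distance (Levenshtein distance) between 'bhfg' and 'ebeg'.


Building DP table for s1='bhfg' (len 4) and s2='ebeg' (len 4):
       e  b  e  g
    0  1  2  3  4
  b 1  1  1  2  3
  h 2  2  2  2  3
  f 3  3  3  3  3
  g 4  4  4  4  3
Edit distance = dp[4][4] = 3

3


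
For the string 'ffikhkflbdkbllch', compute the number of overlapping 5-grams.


String 'ffikhkflbdkbllch' has length L = 16.
Number of overlapping n-grams = L - n + 1
Substituting: 16 - 5 + 1 = 12

12


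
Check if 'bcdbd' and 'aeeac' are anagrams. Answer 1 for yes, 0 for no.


Sort characters of 'bcdbd': 'bbcdd'
Sort characters of 'aeeac': 'aacee'
Sorted forms differ -> they are NOT anagrams
Result: 0

0


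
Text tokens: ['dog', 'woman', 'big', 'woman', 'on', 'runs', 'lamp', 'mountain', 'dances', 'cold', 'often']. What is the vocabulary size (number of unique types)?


Listing all tokens and tracking unique types:
  Token 1: 'dog' -> NEW (unique so far: 1)
  Token 2: 'woman' -> NEW (unique so far: 2)
  Token 3: 'big' -> NEW (unique so far: 3)
  Token 4: 'woman' -> duplicate (unique so far: 3)
  Token 5: 'on' -> NEW (unique so far: 4)
  Token 6: 'runs' -> NEW (unique so far: 5)
  Token 7: 'lamp' -> NEW (unique so far: 6)
  Token 8: 'mountain' -> NEW (unique so far: 7)
  Token 9: 'dances' -> NEW (unique so far: 8)
  Token 10: 'cold' -> NEW (unique so far: 9)
  Token 11: 'often' -> NEW (unique so far: 10)
Unique types: ('big', 'cold', 'dances', 'dog', 'lamp', 'mountain', 'often', 'on', 'runs', 'woman')
Vocabulary size: 10

10


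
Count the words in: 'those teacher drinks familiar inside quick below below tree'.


Counting words by splitting on spaces:
  Word 1: 'those'
  Word 2: 'teacher'
  Word 3: 'drinks'
  Word 4: 'familiar'
  Word 5: 'inside'
  Word 6: 'quick'
  Word 7: 'below'
  Word 8: 'below'
  Word 9: 'tree'
Total words: 9

9


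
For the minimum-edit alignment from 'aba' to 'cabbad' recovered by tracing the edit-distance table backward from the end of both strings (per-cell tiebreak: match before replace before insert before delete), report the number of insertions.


Edit distance = 3. Backtracking from cell (3, 6) with preference match > replace > insert > delete,
then listing the resulting alignment 'aba' -> 'cabbad' left to right:
  Step 1: insert 'c' [insertion #1]
  Step 2: keep 'a'
  Step 3: insert 'b' [insertion #2]
  Step 4: keep 'b'
  Step 5: keep 'a'
  Step 6: insert 'd' [insertion #3]
Total insertions: 3

3


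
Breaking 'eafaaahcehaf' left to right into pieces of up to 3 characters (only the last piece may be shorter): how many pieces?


'eafaaahcehaf' has 12 characters.
Chunking with max size 3:
  Chunk 1: 'eaf' (positions 0-2)
  Chunk 2: 'aaa' (positions 3-5)
  Chunk 3: 'hce' (positions 6-8)
  Chunk 4: 'haf' (positions 9-11)
Total chunks: ceil(12 / 3) = 4

4


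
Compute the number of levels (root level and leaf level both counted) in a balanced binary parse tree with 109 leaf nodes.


In a balanced binary tree with n leaves the deepest leaf is ceil(log2(n)) edges below the root,
so counting node levels inclusive of root and leaves gives ceil(log2(n)) + 1 levels.
log2(109) = 6.7682
ceil(6.7682) = 7
levels = 7 + 1 = 8

8
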